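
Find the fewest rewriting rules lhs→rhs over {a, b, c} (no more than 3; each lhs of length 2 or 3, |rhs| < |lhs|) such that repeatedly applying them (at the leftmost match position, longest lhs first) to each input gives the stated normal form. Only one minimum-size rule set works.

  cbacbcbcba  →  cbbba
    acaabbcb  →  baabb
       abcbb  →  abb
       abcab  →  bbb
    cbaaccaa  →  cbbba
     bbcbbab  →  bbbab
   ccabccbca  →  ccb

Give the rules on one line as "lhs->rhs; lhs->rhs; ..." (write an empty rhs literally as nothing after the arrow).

  | cbacbcbcba => cbbbcbcba => cbbbcba => cbbba
  | acaabbcb => baabbcb => baabb
  | abcbb => abb
  | abcab => acbb => bbb

ac->b; bc->; bca->cb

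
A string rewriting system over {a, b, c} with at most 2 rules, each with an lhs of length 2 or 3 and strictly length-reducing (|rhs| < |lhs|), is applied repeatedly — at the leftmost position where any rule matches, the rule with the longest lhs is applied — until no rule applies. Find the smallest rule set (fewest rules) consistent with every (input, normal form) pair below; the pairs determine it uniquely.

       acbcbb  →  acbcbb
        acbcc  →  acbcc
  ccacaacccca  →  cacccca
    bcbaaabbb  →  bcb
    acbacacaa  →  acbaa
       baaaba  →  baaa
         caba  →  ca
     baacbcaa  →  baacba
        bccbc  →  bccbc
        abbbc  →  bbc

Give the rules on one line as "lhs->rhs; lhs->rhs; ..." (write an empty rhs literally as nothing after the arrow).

ab->; caa->a

  | acbcbb
  | acbcc
  | ccacaacccca => ccaacccca => cacccca
  | bcbaaabbb => bcbaabb => bcbab => bcb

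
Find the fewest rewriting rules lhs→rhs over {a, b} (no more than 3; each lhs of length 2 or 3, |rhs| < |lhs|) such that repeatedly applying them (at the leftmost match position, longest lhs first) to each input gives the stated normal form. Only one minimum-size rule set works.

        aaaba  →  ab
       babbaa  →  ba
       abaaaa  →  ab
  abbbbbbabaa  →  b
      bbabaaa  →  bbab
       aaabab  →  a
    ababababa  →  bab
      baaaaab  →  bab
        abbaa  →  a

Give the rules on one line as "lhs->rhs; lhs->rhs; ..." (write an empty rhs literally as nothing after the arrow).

  | aaaba => aba => ab
  | babbaa => baaa => ba
  | abaaaa => abaaa => abaa => aba => ab
  | abbbbbbabaa => abbbbabaa => abbabaa => aabaa => baa => b

aa->; aba->ab; abb->a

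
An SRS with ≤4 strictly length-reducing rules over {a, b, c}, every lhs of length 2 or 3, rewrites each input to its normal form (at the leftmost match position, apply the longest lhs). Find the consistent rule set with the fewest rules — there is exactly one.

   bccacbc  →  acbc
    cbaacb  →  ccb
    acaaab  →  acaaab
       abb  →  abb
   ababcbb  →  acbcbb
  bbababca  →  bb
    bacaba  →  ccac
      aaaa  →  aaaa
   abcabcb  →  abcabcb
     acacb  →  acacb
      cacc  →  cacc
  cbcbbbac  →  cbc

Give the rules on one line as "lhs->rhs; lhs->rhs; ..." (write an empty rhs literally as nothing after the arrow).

  | bccacbc => acbc
  | cbaacb => bacb => ccb
  | acaaab
  | abb

ba->c; bbc->cb; bcc->; cba->b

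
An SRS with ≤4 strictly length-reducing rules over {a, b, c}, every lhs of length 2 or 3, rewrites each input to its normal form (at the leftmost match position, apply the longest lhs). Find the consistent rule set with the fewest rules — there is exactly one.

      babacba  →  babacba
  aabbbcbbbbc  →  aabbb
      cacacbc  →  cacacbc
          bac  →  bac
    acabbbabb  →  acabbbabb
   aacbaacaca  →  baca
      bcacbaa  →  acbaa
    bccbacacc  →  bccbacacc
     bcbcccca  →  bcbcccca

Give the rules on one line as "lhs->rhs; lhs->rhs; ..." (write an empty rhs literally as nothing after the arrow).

  | babacba
  | aabbbcbbbbc => aabbbbbc => aabbb
  | cacacbc
  | bac

aac->; bbc->; bca->a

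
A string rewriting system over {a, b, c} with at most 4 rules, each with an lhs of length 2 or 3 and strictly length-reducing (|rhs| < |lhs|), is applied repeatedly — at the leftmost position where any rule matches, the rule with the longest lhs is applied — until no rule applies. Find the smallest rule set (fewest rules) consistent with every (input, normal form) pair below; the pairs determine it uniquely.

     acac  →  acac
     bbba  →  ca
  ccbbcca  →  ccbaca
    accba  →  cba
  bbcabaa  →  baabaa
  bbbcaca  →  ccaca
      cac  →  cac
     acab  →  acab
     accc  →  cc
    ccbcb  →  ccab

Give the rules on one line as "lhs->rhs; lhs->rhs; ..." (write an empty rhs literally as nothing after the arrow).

acc->c; bbb->c; bc->a

  | acac
  | bbba => ca
  | ccbbcca => ccbaca
  | accba => cba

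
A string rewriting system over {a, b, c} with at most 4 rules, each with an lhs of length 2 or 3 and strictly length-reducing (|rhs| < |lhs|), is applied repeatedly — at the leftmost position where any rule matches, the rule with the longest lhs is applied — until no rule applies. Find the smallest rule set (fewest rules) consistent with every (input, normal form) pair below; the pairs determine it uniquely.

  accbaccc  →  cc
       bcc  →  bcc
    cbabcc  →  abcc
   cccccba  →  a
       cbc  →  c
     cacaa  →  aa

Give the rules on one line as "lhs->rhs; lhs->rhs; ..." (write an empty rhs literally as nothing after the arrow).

  | accbaccc => cbaccc => accc => cc
  | bcc
  | cbabcc => abcc
  | cccccba => cccca => ccca => cca => ca => a

ac->; ca->a; cb->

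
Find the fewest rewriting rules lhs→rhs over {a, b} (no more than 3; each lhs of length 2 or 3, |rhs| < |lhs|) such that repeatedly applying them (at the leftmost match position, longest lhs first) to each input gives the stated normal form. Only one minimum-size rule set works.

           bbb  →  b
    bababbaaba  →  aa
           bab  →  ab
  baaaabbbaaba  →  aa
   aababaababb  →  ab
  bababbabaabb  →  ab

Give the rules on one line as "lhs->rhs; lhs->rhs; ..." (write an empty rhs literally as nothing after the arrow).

aab->ab; ba->a; bb->b

  | bbb => bb => b
  | bababbaaba => ababbaaba => aabbaaba => abbaaba => abaaba => aaaba => aaba => aba => aa
  | bab => ab
  | baaaabbbaaba => aaaabbbaaba => aaabbbaaba => aabbbaaba => abbbaaba => abbaaba => abaaba => aaaba => aaba => aba => aa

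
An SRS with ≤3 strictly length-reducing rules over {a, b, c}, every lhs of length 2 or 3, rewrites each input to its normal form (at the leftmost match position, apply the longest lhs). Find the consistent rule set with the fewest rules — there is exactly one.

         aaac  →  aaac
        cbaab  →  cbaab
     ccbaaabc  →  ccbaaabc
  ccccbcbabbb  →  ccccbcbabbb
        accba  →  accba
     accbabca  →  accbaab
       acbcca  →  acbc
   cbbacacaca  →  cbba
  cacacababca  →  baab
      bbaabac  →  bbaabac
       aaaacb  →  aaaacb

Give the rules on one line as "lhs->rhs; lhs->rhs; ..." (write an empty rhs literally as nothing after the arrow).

bca->ab; ca->

  | aaac
  | cbaab
  | ccbaaabc
  | ccccbcbabbb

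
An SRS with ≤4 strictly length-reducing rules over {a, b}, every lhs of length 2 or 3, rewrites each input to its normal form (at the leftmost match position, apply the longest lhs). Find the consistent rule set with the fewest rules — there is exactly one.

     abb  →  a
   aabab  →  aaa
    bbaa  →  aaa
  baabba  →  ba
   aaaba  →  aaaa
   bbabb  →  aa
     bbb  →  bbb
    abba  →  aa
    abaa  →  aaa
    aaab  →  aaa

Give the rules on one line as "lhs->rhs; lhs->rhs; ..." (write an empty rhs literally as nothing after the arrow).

ab->a; baa->ba; bba->aa

  | abb => ab => a
  | aabab => aaab => aaa
  | bbaa => aaa
  | baabba => babba => baba => baa => ba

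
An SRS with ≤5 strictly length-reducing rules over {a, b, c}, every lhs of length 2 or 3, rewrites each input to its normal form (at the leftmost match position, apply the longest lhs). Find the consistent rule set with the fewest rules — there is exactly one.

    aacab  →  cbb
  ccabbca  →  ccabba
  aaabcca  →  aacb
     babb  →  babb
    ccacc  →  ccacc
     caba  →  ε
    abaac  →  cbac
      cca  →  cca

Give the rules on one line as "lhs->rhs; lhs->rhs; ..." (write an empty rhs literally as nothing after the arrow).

  | aacab => abab => cbb
  | ccabbca => ccabba
  | aaabcca => aaabca => aaaba => aacb
  | babb

aba->cb; aca->ba; bc->b; ccb->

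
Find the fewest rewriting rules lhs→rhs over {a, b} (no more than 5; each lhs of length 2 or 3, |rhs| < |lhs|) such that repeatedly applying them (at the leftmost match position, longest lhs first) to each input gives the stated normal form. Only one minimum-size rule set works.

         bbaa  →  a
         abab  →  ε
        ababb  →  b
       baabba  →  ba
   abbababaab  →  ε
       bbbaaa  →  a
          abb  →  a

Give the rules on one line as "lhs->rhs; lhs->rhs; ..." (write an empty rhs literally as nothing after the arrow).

aa->a; aab->; ab->a; baa->aa

  | bbaa => baa => aa => a
  | abab => aab => ε
  | ababb => aabb => b
  | baabba => aabba => ba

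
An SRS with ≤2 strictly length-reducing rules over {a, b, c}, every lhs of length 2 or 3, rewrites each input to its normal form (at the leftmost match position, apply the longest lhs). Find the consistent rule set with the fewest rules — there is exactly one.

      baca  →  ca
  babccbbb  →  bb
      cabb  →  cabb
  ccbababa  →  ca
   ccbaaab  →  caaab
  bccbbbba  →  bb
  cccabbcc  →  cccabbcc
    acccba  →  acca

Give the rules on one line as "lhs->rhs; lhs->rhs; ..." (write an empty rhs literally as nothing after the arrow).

ba->; cb->

  | baca => ca
  | babccbbb => bccbbb => bcbb => bb
  | cabb
  | ccbababa => cababa => caba => ca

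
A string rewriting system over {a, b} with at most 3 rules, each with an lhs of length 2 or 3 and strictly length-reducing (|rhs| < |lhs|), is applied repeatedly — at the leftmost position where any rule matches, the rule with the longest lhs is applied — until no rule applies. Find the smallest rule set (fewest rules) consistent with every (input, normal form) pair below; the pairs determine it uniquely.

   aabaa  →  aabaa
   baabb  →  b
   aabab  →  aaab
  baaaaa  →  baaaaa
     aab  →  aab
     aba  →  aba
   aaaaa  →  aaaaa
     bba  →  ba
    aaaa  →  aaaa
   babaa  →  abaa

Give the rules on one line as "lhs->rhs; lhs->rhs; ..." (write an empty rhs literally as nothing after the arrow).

  | aabaa
  | baabb => babb => abb => bb => b
  | aabab => aaab
  | baaaaa

abb->bb; bab->ab; bb->b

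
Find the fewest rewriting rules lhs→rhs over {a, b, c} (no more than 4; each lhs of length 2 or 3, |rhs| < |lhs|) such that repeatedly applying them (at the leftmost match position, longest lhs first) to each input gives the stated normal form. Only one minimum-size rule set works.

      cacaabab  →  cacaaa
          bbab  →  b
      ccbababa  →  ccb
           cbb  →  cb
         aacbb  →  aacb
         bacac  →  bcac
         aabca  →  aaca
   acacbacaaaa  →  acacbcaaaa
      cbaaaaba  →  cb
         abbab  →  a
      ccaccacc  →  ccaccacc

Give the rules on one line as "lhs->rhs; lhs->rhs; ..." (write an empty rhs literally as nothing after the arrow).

  | cacaabab => cacaaab => cacaaa
  | bbab => bab => bb => b
  | ccbababa => ccbbaba => ccbaba => ccbba => ccba => ccb
  | cbb => cb

ab->a; abb->; ba->b; bb->b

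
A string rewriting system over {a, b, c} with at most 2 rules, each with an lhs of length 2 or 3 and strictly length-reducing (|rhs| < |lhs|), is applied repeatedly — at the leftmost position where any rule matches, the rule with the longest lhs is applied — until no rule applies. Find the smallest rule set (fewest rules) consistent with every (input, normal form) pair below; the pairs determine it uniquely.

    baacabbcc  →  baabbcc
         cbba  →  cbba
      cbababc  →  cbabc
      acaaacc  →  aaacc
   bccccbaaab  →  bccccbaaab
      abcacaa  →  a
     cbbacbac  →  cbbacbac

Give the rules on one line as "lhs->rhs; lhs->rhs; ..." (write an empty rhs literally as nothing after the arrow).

  | baacabbcc => baabbcc
  | cbba
  | cbababc => cbabc
  | acaaacc => aaacc

aba->a; ca->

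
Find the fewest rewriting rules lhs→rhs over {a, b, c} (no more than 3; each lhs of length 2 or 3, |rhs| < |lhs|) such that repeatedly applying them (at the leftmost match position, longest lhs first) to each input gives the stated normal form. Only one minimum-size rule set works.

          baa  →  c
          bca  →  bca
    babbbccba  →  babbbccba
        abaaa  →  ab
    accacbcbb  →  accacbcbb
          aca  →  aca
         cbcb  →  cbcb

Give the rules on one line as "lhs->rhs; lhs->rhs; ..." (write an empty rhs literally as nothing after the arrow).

  | baa => c
  | bca
  | babbbccba
  | abaaa => abaa => aba => ab

aba->ab; baa->c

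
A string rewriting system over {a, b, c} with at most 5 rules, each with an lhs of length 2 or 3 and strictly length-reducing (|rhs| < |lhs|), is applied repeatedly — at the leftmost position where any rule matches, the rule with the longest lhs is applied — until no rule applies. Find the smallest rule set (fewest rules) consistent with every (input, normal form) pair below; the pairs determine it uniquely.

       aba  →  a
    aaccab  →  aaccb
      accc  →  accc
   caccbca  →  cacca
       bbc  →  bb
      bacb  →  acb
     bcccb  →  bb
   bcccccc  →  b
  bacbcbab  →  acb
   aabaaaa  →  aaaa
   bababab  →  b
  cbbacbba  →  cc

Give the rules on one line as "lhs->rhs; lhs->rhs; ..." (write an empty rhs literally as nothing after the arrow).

  | aba => ba => a
  | aaccab => aaccb
  | accc
  | caccbca => caccba => cacca

ab->b; ba->a; bba->; bc->b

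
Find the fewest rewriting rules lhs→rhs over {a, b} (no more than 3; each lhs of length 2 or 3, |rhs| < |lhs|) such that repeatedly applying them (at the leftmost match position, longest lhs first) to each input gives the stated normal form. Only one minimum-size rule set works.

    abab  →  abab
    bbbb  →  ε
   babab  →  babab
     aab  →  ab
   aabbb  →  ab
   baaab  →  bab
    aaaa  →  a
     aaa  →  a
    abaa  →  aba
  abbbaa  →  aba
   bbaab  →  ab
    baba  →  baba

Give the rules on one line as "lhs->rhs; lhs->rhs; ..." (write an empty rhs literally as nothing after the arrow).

  | abab
  | bbbb => bb => ε
  | babab
  | aab => ab

aa->a; bb->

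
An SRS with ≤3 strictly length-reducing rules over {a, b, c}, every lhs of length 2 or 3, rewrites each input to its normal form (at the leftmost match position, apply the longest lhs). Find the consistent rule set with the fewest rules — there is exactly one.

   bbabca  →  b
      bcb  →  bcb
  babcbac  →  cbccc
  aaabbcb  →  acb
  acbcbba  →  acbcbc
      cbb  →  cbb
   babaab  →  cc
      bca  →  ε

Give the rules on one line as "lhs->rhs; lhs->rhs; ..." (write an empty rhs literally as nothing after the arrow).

  | bbabca => bcbca => bcab => abb => b
  | bcb
  | babcbac => cbcbac => cbccc
  | aaabbcb => aabcb => acb

ab->; ba->c; bca->ab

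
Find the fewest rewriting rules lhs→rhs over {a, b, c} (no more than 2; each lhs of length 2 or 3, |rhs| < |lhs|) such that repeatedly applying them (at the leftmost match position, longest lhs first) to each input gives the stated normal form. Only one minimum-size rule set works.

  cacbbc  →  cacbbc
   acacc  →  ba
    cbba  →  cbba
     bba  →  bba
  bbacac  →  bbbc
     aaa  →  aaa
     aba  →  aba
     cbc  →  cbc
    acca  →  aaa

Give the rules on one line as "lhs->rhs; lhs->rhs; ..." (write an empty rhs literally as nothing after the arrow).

  | cacbbc
  | acacc => bcc => ba
  | cbba
  | bba

aca->b; cc->a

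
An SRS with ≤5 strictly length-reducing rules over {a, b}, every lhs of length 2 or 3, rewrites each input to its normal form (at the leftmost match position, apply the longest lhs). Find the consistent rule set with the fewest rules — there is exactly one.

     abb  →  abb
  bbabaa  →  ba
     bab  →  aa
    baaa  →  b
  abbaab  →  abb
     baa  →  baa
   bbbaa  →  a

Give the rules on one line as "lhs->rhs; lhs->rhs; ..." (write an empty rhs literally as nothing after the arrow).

aaa->; aab->; bab->aa; bbb->aa

  | abb
  | bbabaa => baaaa => ba
  | bab => aa
  | baaa => b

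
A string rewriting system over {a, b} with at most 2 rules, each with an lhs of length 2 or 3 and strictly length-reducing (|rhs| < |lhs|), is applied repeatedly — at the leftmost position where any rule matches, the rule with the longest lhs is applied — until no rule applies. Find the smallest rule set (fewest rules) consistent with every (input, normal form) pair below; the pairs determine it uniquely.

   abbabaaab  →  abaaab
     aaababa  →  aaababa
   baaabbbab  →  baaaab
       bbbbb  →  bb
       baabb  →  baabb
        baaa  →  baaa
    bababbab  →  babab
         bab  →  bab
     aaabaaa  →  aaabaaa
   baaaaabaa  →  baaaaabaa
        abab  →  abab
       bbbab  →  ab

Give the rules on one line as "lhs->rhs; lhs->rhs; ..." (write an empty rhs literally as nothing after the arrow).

bba->; bbb->

  | abbabaaab => abaaab
  | aaababa
  | baaabbbab => baaaab
  | bbbbb => bb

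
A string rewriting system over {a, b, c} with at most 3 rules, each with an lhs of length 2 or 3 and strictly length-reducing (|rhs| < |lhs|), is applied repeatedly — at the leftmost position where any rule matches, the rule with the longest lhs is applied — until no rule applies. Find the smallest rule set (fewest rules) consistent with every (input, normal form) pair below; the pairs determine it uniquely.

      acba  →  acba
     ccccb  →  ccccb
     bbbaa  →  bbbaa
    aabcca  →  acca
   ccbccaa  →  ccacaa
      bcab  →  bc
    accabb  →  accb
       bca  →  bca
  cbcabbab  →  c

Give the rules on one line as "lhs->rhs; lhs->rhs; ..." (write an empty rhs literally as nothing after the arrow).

ab->; cbc->ca

  | acba
  | ccccb
  | bbbaa
  | aabcca => acca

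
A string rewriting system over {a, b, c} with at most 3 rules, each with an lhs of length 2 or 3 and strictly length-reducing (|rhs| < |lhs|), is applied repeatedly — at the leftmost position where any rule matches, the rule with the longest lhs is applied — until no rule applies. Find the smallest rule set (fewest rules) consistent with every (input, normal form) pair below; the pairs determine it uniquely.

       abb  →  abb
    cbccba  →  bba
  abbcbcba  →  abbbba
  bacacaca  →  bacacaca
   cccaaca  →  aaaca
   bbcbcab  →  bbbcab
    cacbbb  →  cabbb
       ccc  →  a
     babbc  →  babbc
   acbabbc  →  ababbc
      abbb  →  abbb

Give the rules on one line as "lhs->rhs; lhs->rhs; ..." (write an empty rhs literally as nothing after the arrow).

  | abb
  | cbccba => bccba => bcba => bba
  | abbcbcba => abbbcba => abbbba
  | bacacaca

cb->b; ccc->a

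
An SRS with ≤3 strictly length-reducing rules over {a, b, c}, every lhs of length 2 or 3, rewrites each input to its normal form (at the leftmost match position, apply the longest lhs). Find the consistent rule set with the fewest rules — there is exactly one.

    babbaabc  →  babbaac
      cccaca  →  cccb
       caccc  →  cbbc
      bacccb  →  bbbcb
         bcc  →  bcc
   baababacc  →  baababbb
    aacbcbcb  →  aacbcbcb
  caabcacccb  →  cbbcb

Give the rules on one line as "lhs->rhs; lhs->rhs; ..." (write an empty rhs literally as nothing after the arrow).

abc->ac; aca->b; acc->bb

  | babbaabc => babbaac
  | cccaca => cccb
  | caccc => cbbc
  | bacccb => bbbcb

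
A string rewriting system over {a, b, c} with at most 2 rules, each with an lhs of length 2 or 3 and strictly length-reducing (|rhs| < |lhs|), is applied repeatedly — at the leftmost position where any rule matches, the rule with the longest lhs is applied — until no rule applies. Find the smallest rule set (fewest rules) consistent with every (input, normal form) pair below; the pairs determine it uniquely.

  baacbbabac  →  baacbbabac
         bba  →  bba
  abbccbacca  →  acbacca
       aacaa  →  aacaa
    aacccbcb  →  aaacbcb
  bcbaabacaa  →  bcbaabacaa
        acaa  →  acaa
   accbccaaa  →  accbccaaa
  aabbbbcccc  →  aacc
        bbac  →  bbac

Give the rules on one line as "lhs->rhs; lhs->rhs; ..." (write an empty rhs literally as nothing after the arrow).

  | baacbbabac
  | bba
  | abbccbacca => acbacca
  | aacaa

bbc->; ccc->ac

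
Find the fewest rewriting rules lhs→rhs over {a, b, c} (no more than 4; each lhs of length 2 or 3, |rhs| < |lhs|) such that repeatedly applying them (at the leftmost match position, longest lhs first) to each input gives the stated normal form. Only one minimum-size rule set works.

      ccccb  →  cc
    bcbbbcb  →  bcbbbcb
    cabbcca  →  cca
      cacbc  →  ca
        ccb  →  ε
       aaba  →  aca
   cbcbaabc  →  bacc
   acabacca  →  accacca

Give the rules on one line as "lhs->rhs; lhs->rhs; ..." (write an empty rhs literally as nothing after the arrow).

ab->c; cbc->; ccb->

  | ccccb => cc
  | bcbbbcb
  | cabbcca => ccbcca => cca
  | cacbc => ca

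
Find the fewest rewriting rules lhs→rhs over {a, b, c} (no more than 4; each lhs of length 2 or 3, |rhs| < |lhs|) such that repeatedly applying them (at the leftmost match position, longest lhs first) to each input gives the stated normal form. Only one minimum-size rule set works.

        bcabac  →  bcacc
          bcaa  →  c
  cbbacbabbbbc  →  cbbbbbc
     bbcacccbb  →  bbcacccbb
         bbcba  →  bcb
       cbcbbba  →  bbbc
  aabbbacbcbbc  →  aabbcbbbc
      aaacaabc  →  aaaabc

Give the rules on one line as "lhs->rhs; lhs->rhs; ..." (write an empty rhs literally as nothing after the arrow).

ba->c; caa->a; cba->ab; cbc->b

  | bcabac => bcacc
  | bcaa => ba => c
  | cbbacbabbbbc => cbccbabbbbc => bcbabbbbc => babbbbbc => cbbbbbc
  | bbcacccbb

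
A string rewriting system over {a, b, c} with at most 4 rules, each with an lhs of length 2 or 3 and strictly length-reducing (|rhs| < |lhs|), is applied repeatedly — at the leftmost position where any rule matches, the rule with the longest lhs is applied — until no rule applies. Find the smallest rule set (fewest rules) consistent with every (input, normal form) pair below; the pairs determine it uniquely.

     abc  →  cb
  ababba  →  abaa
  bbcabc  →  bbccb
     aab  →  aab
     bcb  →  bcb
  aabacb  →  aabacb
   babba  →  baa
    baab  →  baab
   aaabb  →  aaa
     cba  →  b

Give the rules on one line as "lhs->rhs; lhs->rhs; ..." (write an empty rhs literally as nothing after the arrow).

abb->a; abc->cb; cba->b

  | abc => cb
  | ababba => abaa
  | bbcabc => bbccb
  | aab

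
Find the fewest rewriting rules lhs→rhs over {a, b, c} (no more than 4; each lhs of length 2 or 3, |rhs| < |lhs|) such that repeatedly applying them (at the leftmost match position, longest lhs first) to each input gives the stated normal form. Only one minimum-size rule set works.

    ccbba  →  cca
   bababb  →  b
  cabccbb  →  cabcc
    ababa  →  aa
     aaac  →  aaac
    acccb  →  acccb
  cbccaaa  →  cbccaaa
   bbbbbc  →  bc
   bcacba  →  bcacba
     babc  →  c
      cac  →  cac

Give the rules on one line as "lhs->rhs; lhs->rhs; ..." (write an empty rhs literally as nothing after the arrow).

  | ccbba => cca
  | bababb => abb => b
  | cabccbb => cabcc
  | ababa => aa

abb->b; bab->; bb->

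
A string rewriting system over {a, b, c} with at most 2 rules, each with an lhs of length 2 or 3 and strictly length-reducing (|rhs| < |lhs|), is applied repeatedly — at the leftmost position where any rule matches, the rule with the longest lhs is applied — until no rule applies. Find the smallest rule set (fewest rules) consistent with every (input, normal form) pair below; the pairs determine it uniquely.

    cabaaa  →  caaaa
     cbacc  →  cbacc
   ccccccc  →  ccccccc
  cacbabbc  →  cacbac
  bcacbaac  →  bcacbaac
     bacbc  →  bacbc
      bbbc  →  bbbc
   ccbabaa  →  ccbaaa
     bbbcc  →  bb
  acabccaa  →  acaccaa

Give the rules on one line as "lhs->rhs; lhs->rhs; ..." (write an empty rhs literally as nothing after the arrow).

  | cabaaa => caaaa
  | cbacc
  | ccccccc
  | cacbabbc => cacbabc => cacbac

ab->a; bcc->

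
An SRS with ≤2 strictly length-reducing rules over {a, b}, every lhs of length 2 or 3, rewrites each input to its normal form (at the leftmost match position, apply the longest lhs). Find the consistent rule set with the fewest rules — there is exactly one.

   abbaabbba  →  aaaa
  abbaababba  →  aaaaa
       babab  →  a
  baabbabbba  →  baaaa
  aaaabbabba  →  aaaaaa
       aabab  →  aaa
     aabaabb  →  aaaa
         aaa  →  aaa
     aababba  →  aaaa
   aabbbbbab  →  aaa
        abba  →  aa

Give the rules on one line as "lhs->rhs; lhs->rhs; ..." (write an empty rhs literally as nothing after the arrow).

ab->a; bab->

  | abbaabbba => abaabbba => aaabbba => aaabba => aaaba => aaaa
  | abbaababba => abaababba => aaababba => aaaabba => aaaaba => aaaaa
  | babab => ab => a
  | baabbabbba => baababbba => baaabbba => baaabba => baaaba => baaaa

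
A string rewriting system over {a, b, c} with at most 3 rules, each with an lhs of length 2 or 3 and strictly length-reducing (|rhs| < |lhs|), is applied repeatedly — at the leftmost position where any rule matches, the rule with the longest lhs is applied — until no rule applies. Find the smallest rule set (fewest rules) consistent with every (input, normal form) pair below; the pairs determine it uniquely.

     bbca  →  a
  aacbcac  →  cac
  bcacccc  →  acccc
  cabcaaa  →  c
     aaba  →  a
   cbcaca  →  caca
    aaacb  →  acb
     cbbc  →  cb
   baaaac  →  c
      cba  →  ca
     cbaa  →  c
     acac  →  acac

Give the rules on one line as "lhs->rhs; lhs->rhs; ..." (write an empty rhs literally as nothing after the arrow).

  | bbca => ba => a
  | aacbcac => cbcac => cac
  | bcacccc => acccc
  | cabcaaa => caaaa => caa => c

aa->; ba->a; bc->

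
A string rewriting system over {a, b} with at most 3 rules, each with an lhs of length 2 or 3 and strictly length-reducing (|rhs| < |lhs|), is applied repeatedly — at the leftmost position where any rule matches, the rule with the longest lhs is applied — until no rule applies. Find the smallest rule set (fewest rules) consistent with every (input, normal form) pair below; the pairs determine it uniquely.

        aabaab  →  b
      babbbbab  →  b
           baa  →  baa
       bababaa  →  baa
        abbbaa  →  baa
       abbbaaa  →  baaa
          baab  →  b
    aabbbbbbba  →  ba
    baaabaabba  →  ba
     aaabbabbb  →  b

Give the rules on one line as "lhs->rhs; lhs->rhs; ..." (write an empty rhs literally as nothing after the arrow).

ab->b; bb->b

  | aabaab => abaab => baab => bab => bb => b
  | babbbbab => bbbbbab => bbbbab => bbbab => bbab => bab => bb => b
  | baa
  | bababaa => bbabaa => babaa => bbaa => baa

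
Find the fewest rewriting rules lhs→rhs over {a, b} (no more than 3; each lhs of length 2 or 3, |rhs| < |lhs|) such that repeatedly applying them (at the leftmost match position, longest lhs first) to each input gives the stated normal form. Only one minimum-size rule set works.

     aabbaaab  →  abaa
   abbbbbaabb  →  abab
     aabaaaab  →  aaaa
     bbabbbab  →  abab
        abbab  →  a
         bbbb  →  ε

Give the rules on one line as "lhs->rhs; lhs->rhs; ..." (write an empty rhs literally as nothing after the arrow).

aab->a; bb->

  | aabbaaab => abaaab => abaa
  | abbbbbaabb => abbbaabb => abaabb => abab
  | aabaaaab => aaaaab => aaaa
  | bbabbbab => abbbab => abab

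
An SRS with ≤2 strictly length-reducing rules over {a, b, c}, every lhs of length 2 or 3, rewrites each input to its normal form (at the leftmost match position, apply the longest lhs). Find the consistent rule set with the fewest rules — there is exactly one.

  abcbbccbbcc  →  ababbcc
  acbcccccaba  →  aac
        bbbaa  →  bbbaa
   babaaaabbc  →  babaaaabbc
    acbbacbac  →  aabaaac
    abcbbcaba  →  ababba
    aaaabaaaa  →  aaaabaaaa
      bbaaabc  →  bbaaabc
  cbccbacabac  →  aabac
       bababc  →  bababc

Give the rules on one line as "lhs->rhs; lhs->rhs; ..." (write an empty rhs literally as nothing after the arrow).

  | abcbbccbbcc => ababccbbcc => ababcabcc => ababbcc
  | acbcccccaba => aacccccaba => aaccccba => aacccaa => aacca => aac
  | bbbaa
  | babaaaabbc

ca->; cb->a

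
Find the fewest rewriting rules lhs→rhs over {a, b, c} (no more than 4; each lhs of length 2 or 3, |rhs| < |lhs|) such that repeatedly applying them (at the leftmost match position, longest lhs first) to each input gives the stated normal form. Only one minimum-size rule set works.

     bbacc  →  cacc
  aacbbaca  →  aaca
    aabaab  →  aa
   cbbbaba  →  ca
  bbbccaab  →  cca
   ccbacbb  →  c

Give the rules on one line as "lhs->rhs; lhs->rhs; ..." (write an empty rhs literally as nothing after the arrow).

  | bbacc => cacc
  | aacbbaca => aabaca => aaca
  | aabaab => aaab => aa
  | cbbbaba => bbaba => caba => ca

ab->; bb->c; cb->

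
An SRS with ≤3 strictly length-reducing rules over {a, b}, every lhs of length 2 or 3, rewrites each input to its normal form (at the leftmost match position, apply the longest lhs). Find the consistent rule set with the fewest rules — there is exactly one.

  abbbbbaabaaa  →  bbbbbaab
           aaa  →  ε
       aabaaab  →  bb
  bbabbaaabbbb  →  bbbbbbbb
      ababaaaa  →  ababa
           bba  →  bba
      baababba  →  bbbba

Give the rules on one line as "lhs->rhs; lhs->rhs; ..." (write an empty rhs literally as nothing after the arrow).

  | abbbbbaabaaa => bbbbbaabaaa => bbbbbaab
  | aaa => ε
  | aabaaab => aabb => abb => bb
  | bbabbaaabbbb => bbbbaaabbbb => bbbbbbbb

aaa->; abb->bb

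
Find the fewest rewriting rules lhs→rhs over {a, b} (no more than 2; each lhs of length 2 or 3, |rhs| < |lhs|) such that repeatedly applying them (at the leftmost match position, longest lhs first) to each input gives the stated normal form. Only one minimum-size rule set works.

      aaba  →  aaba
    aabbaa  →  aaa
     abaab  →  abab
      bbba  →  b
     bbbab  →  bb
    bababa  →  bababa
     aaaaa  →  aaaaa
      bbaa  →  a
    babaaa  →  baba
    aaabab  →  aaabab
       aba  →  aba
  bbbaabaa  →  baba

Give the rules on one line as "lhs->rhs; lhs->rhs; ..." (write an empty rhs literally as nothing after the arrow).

  | aaba
  | aabbaa => aaa
  | abaab => abab
  | bbba => b

baa->ba; bba->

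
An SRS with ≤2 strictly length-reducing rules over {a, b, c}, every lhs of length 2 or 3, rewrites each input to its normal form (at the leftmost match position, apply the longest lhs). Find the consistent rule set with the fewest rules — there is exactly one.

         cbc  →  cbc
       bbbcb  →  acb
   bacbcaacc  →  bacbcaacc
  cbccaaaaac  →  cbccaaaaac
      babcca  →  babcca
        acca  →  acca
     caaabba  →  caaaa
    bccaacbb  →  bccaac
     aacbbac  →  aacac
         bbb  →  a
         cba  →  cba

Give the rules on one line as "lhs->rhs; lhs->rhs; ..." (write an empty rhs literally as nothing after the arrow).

bb->; bbb->a

  | cbc
  | bbbcb => acb
  | bacbcaacc
  | cbccaaaaac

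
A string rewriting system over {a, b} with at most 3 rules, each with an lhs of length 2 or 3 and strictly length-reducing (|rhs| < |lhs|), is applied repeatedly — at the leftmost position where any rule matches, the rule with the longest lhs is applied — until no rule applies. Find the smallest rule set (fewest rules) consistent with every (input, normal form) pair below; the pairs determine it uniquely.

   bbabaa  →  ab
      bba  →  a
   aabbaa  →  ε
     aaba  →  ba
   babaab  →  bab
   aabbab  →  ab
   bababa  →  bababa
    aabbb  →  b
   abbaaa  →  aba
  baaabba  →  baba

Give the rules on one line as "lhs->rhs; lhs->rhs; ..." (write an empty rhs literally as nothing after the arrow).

aa->; abb->ab; bb->

  | bbabaa => abaa => ab
  | bba => a
  | aabbaa => bbaa => aa => ε
  | aaba => ba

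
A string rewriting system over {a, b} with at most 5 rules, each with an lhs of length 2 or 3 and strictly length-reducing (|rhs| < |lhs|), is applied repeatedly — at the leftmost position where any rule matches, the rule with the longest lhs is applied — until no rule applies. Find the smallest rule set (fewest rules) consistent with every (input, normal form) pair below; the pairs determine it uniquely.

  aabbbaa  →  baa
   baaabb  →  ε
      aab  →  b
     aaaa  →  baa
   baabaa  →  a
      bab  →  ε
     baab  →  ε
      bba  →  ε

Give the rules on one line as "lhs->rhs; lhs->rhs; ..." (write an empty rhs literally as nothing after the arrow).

aaa->ba; ab->b; bb->; bba->

  | aabbbaa => abbbaa => bbbaa => baa
  | baaabb => bbabb => bb => ε
  | aab => ab => b
  | aaaa => baa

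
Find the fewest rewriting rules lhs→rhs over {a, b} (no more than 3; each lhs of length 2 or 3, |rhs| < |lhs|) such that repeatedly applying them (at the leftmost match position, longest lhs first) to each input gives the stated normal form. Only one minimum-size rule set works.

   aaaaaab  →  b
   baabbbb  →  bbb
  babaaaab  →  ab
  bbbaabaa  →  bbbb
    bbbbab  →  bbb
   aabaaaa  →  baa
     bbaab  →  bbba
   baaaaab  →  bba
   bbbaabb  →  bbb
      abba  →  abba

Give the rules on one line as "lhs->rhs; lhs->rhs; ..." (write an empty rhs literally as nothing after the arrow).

aaa->; aab->ba; bab->

  | aaaaaab => aaab => b
  | baabbbb => bbabbb => bbb
  | babaaaab => aaaab => ab
  | bbbaabaa => bbbbaaa => bbbb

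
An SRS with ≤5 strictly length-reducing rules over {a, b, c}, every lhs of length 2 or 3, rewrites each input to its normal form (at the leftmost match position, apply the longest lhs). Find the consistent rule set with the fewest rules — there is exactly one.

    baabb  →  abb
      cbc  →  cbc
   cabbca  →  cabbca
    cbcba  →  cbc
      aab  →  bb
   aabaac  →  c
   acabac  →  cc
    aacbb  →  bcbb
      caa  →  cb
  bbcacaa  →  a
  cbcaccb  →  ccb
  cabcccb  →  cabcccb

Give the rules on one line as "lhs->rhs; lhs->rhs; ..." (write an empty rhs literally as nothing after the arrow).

  | baabb => abb
  | cbc
  | cabbca
  | cbcba => cbc

aa->b; aca->c; ba->; cac->a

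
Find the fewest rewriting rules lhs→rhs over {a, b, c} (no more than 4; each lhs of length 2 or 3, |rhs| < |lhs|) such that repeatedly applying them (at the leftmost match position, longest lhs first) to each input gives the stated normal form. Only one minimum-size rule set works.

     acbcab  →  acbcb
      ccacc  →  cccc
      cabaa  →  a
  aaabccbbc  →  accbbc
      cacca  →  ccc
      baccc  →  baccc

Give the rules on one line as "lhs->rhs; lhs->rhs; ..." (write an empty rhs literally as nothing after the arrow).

  | acbcab => acbcb
  | ccacc => cccc
  | cabaa => cbaa => a
  | aaabccbbc => accbbc

aab->; ca->c; cba->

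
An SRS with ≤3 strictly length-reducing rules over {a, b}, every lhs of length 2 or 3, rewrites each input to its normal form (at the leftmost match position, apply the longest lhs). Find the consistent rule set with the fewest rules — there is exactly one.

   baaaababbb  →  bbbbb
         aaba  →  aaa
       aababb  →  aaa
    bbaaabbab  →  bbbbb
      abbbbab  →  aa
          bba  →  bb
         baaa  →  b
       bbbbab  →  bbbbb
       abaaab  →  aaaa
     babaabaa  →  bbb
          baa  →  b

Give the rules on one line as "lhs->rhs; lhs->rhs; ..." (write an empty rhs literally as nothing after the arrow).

ab->a; ba->b

  | baaaababbb => baaababbb => baababbb => bababbb => bbabbb => bbbbb
  | aaba => aaa
  | aababb => aaabb => aaab => aaa
  | bbaaabbab => bbaabbab => bbabbab => bbbbab => bbbbb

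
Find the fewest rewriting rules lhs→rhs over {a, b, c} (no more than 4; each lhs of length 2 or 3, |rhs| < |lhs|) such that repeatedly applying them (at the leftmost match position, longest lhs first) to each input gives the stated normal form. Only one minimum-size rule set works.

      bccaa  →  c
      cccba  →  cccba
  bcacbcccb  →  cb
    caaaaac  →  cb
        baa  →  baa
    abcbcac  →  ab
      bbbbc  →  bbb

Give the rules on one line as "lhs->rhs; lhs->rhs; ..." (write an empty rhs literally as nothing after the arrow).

  | bccaa => caa => c
  | cccba
  | bcacbcccb => acbcccb => bbcccb => bccb => cb
  | caaaaac => caaac => cac => cb

ac->b; bc->; caa->c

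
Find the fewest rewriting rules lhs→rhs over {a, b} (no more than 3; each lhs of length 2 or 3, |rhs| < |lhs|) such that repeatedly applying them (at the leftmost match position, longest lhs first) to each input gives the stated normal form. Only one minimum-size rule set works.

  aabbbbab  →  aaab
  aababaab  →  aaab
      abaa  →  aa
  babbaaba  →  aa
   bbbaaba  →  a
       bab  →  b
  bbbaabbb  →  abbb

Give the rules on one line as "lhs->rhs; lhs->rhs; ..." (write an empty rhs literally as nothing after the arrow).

  | aabbbbab => aabbab => aaab
  | aababaab => aabaab => aaab
  | abaa => aa
  | babbaaba => bbaaba => aaba => aa

ba->; bba->a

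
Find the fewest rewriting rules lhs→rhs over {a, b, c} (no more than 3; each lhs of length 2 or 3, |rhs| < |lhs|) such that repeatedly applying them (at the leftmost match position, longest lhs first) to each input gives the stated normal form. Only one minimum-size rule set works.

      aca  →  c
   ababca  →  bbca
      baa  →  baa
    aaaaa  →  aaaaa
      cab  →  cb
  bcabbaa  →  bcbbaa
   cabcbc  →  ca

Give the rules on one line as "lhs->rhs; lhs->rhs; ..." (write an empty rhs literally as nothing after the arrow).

  | aca => c
  | ababca => babca => bbca
  | baa
  | aaaaa

ab->b; aca->c; cbc->ca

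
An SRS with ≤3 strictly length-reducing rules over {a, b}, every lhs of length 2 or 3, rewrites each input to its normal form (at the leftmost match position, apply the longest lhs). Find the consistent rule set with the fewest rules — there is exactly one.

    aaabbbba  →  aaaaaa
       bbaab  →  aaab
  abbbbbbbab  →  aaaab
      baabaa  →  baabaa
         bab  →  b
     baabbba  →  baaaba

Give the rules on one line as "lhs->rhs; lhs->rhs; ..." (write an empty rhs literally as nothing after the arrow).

  | aaabbbba => aaaabba => aaaaaa
  | bbaab => aaab
  | abbbbbbbab => aabbbbbab => aaabbbab => aaaabab => aaaab
  | baabaa

bab->b; bb->a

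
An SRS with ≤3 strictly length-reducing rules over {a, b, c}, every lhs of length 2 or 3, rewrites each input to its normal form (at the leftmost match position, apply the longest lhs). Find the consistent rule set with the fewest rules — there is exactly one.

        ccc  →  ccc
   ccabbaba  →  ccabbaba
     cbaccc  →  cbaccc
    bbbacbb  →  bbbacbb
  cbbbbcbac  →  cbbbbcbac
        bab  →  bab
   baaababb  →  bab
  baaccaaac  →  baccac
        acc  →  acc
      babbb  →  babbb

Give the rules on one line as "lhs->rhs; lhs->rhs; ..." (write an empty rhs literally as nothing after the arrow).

aa->a; aab->a

  | ccc
  | ccabbaba
  | cbaccc
  | bbbacbb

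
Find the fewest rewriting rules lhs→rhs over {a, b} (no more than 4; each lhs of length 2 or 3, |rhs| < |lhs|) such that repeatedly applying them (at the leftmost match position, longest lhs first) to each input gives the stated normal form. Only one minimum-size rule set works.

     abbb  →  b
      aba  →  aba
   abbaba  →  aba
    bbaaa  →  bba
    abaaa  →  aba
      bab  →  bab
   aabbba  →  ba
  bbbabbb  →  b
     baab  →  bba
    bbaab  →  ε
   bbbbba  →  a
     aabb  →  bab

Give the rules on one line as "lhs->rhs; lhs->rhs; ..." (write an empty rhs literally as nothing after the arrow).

  | abbb => b
  | aba
  | abbaba => aba
  | bbaaa => bba

aa->; aab->ba; abb->; bbb->a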